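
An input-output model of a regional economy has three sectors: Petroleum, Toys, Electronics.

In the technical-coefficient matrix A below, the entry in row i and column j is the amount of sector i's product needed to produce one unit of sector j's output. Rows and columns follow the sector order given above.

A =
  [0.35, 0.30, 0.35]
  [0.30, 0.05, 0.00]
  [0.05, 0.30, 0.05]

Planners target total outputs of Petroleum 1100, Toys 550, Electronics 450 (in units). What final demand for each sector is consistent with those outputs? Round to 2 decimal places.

I − A =
  [   0.65    -0.30    -0.35]
  [  -0.30     0.95     0.00]
  [  -0.05    -0.30     0.95]
d = (I − A) x:
  d_1 = (+0.65)·1100 + (-0.30)·550 + (-0.35)·450 = 392.50
  d_2 = (-0.30)·1100 + (+0.95)·550 + (+0.00)·450 = 192.50
  d_3 = (-0.05)·1100 + (-0.30)·550 + (+0.95)·450 = 207.50

d_1 = 392.50, d_2 = 192.50, d_3 = 207.50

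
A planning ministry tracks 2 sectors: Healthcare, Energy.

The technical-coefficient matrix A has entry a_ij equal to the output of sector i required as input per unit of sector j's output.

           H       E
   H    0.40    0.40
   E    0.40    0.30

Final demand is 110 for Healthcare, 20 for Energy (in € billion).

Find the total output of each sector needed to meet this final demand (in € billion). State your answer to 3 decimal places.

x_H = 326.923, x_E = 215.385

I − A =
  [   0.60    -0.40]
  [  -0.40     0.70]
det(I−A) = (0.60)(0.70) − (-0.40)(-0.40) = 0.2600
adj(I−A) = [[0.70, 0.40], [0.40, 0.60]]
(I − A)⁻¹ = adj(I−A) / det(I−A) ≈
  [   2.6923     1.5385]
  [   1.5385     2.3077]
x = (I − A)⁻¹ d = adj(I−A)·d / det(I−A), with det(I−A) = 0.2600:
  x_H = (0.70·110 + 0.40·20) / 0.2600 = 85.00 / 0.2600 ≈ 326.923
  x_E = (0.40·110 + 0.60·20) / 0.2600 = 56.00 / 0.2600 ≈ 215.385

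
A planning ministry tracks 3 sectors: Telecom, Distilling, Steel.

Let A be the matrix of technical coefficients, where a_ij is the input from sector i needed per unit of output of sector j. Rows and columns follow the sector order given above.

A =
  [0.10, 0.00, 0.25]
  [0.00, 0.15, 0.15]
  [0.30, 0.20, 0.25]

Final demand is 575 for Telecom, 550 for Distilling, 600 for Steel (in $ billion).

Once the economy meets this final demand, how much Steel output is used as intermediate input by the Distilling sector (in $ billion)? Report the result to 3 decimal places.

z_32 = 180.901

I − A =
  [   0.90     0.00    -0.25]
  [   0.00     0.85    -0.15]
  [  -0.30    -0.20     0.75]
Cofactors of I−A, C_ij = (−1)^(i+j)·(minor ij) (rows/columns in the sector order above):
  C_11 = (0.85)(0.75) − (-0.15)(-0.20) = 0.6075
  C_12 = −[(0.00)(0.75) − (-0.15)(-0.30)] = 0.0450
  C_13 = (0.00)(-0.20) − (0.85)(-0.30) = 0.2550
  C_21 = −[(0.00)(0.75) − (-0.25)(-0.20)] = 0.0500
  C_22 = (0.90)(0.75) − (-0.25)(-0.30) = 0.6000
  C_23 = −[(0.90)(-0.20) − (0.00)(-0.30)] = 0.1800
  C_31 = (0.00)(-0.15) − (-0.25)(0.85) = 0.2125
  C_32 = −[(0.90)(-0.15) − (-0.25)(0.00)] = 0.1350
  C_33 = (0.90)(0.85) − (0.00)(0.00) = 0.7650
det(I−A) = Σ_j (I−A)_1j·C_1j = (0.90)(0.6075) + (0.00)(0.0450) + (-0.25)(0.2550) = 0.4830
adj(I−A) = Cᵀ =
  [ 0.6075   0.0500   0.2125]
  [ 0.0450   0.6000   0.1350]
  [ 0.2550   0.1800   0.7650]
(I − A)⁻¹ = adj(I−A) / det(I−A) ≈
  [   1.2578     0.1035     0.4400]
  [   0.0932     1.2422     0.2795]
  [   0.5280     0.3727     1.5839]
First solve x = (I − A)⁻¹ d = adj(I−A)·d / det(I−A); in particular x_2 = (0.0450·575 + 0.6000·550 + 0.1350·600) / 0.4830 = 436.875 / 0.4830 ≈ 904.50311.
Intermediate flow from 3 to 2: z_32 = a_32 · x_2 = 0.20 × 436.875 / 0.4830 = 87.375 / 0.4830 ≈ 180.901.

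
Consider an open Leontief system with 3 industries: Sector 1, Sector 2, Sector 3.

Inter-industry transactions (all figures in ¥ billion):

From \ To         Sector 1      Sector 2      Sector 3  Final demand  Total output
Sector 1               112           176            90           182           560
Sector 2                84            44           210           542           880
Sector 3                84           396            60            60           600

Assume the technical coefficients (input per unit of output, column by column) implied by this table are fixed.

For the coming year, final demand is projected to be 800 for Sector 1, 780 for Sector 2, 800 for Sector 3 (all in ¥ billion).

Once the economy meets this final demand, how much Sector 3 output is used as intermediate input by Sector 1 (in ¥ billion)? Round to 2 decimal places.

Technical coefficients a_ij = z_ij / X_j:
  a_11 = 112/560 = 0.20, a_21 = 84/560 = 0.15, a_31 = 84/560 = 0.15
  a_12 = 176/880 = 0.20, a_22 = 44/880 = 0.05, a_32 = 396/880 = 0.45
  a_13 = 90/600 = 0.15, a_23 = 210/600 = 0.35, a_33 = 60/600 = 0.10
I − A =
  [   0.80    -0.20    -0.15]
  [  -0.15     0.95    -0.35]
  [  -0.15    -0.45     0.90]
Cofactors of I−A, C_ij = (−1)^(i+j)·(minor ij) (rows/columns in the sector order above):
  C_11 = (0.95)(0.90) − (-0.35)(-0.45) = 0.6975
  C_12 = −[(-0.15)(0.90) − (-0.35)(-0.15)] = 0.1875
  C_13 = (-0.15)(-0.45) − (0.95)(-0.15) = 0.2100
  C_21 = −[(-0.20)(0.90) − (-0.15)(-0.45)] = 0.2475
  C_22 = (0.80)(0.90) − (-0.15)(-0.15) = 0.6975
  C_23 = −[(0.80)(-0.45) − (-0.20)(-0.15)] = 0.3900
  C_31 = (-0.20)(-0.35) − (-0.15)(0.95) = 0.2125
  C_32 = −[(0.80)(-0.35) − (-0.15)(-0.15)] = 0.3025
  C_33 = (0.80)(0.95) − (-0.20)(-0.15) = 0.7300
det(I−A) = Σ_j (I−A)_1j·C_1j = (0.80)(0.6975) + (-0.20)(0.1875) + (-0.15)(0.2100) = 0.4890
adj(I−A) = Cᵀ =
  [ 0.6975   0.2475   0.2125]
  [ 0.1875   0.6975   0.3025]
  [ 0.2100   0.3900   0.7300]
(I − A)⁻¹ = adj(I−A) / det(I−A) ≈
  [   1.4264     0.5061     0.4346]
  [   0.3834     1.4264     0.6186]
  [   0.4294     0.7975     1.4928]
First solve x = (I − A)⁻¹ d = adj(I−A)·d / det(I−A); in particular x_1 = (0.6975·800 + 0.2475·780 + 0.2125·800) / 0.4890 = 921.05 / 0.4890 ≈ 1883.5378.
Intermediate flow from 3 to 1: z_31 = a_31 · x_1 = 0.15 × 921.05 / 0.4890 = 138.1575 / 0.4890 ≈ 282.53.

z_31 = 282.53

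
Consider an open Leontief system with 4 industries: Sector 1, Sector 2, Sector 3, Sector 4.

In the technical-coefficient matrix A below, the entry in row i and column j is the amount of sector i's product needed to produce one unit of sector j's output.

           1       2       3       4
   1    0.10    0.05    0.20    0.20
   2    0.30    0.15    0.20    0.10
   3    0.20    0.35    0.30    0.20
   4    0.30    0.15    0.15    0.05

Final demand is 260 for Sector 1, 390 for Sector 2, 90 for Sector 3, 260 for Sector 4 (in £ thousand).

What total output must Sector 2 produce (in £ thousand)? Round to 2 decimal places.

I − A =
  [   0.90    -0.05    -0.20    -0.20]
  [  -0.30     0.85    -0.20    -0.10]
  [  -0.20    -0.35     0.70    -0.20]
  [  -0.30    -0.15    -0.15     0.95]
Compute the cofactors C_ij = (−1)^(i+j)·(3×3 minor ij) of I−A; the adjugate is their transpose:
adj(I−A) = Cᵀ =
  [ 0.45150   0.13575   0.20025   0.15150]
  [ 0.26450   0.47350   0.24450   0.15700]
  [ 0.32875   0.32375   0.63750   0.23750]
  [ 0.23625   0.16875   0.20250   0.40500]
det(I−A) = Σ_j (I−A)_1j·C_1j = (0.90)(0.45150) + (-0.05)(0.26450) + (-0.20)(0.32875) + (-0.20)(0.23625) = 0.280125
(I − A)⁻¹ = adj(I−A) / det(I−A) ≈
  [   1.6118     0.4846     0.7149     0.5408]
  [   0.9442     1.6903     0.8728     0.5605]
  [   1.1736     1.1557     2.2758     0.8478]
  [   0.8434     0.6024     0.7229     1.4458]
x = (I − A)⁻¹ d = adj(I−A)·d / det(I−A), with det(I−A) = 0.280125:
  x_1 = (0.45150·260 + 0.13575·390 + 0.20025·90 + 0.15150·260) / 0.280125 = 227.745 / 0.280125 ≈ 813.01
  x_2 = (0.26450·260 + 0.47350·390 + 0.24450·90 + 0.15700·260) / 0.280125 = 316.26 / 0.280125 ≈ 1129.00
  x_3 = (0.32875·260 + 0.32375·390 + 0.63750·90 + 0.23750·260) / 0.280125 = 330.8625 / 0.280125 ≈ 1181.12
  x_4 = (0.23625·260 + 0.16875·390 + 0.20250·90 + 0.40500·260) / 0.280125 = 250.7625 / 0.280125 ≈ 895.18

x_2 = 1129.00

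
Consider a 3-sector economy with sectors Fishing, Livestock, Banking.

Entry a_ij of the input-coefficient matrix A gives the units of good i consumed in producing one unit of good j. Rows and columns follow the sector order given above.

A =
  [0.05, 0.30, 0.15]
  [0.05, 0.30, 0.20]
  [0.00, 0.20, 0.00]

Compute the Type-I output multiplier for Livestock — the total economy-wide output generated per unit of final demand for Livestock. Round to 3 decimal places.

m_2 = 2.408

I − A =
  [   0.95    -0.30    -0.15]
  [  -0.05     0.70    -0.20]
  [   0.00    -0.20     1.00]
Cofactors of I−A, C_ij = (−1)^(i+j)·(minor ij) (rows/columns in the sector order above):
  C_11 = (0.70)(1.00) − (-0.20)(-0.20) = 0.6600
  C_12 = −[(-0.05)(1.00) − (-0.20)(0.00)] = 0.0500
  C_13 = (-0.05)(-0.20) − (0.70)(0.00) = 0.0100
  C_21 = −[(-0.30)(1.00) − (-0.15)(-0.20)] = 0.3300
  C_22 = (0.95)(1.00) − (-0.15)(0.00) = 0.9500
  C_23 = −[(0.95)(-0.20) − (-0.30)(0.00)] = 0.1900
  C_31 = (-0.30)(-0.20) − (-0.15)(0.70) = 0.1650
  C_32 = −[(0.95)(-0.20) − (-0.15)(-0.05)] = 0.1975
  C_33 = (0.95)(0.70) − (-0.30)(-0.05) = 0.6500
det(I−A) = Σ_j (I−A)_1j·C_1j = (0.95)(0.6600) + (-0.30)(0.0500) + (-0.15)(0.0100) = 0.6105
adj(I−A) = Cᵀ =
  [ 0.6600   0.3300   0.1650]
  [ 0.0500   0.9500   0.1975]
  [ 0.0100   0.1900   0.6500]
(I − A)⁻¹ = adj(I−A) / det(I−A) ≈
  [   1.0811     0.5405     0.2703]
  [   0.0819     1.5561     0.3235]
  [   0.0164     0.3112     1.0647]
The output multiplier for sector j is the column-j sum of the Leontief inverse (I − A)⁻¹ = adj(I−A) / det(I−A).
Column 2 of adj(I−A): (0.3300, 0.9500, 0.1900); det(I−A) = 0.6105.
m_2 = (0.3300 + 0.9500 + 0.1900) / 0.6105 = 1.47 / 0.6105 ≈ 2.408.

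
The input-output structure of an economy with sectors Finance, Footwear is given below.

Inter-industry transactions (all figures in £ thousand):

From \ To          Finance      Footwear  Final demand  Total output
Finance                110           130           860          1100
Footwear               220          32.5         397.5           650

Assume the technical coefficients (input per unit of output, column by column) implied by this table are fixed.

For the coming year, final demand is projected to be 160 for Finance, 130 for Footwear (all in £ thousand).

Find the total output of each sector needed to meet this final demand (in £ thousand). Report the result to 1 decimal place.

Technical coefficients a_ij = z_ij / X_j:
  a_11 = 110/1100 = 0.10, a_21 = 220/1100 = 0.20
  a_12 = 130/650 = 0.20, a_22 = 32.5/650 = 0.05
I − A =
  [   0.90    -0.20]
  [  -0.20     0.95]
det(I−A) = (0.90)(0.95) − (-0.20)(-0.20) = 0.8150
adj(I−A) = [[0.95, 0.20], [0.20, 0.90]]
(I − A)⁻¹ = adj(I−A) / det(I−A) ≈
  [   1.1656     0.2454]
  [   0.2454     1.1043]
x = (I − A)⁻¹ d = adj(I−A)·d / det(I−A), with det(I−A) = 0.8150:
  x_1 = (0.95·160 + 0.20·130) / 0.8150 = 178.00 / 0.8150 ≈ 218.4
  x_2 = (0.20·160 + 0.90·130) / 0.8150 = 149.00 / 0.8150 ≈ 182.8

x_1 = 218.4, x_2 = 182.8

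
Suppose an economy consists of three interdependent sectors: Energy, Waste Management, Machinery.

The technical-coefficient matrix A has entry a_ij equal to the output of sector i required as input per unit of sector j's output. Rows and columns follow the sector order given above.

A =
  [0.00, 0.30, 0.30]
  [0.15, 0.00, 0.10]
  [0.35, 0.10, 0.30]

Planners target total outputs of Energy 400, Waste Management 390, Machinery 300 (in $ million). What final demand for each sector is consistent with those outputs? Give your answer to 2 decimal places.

d_E = 193.00, d_W = 300.00, d_M = 31.00

I − A =
  [   1.00    -0.30    -0.30]
  [  -0.15     1.00    -0.10]
  [  -0.35    -0.10     0.70]
d = (I − A) x:
  d_E = (+1.00)·400 + (-0.30)·390 + (-0.30)·300 = 193.00
  d_W = (-0.15)·400 + (+1.00)·390 + (-0.10)·300 = 300.00
  d_M = (-0.35)·400 + (-0.10)·390 + (+0.70)·300 = 31.00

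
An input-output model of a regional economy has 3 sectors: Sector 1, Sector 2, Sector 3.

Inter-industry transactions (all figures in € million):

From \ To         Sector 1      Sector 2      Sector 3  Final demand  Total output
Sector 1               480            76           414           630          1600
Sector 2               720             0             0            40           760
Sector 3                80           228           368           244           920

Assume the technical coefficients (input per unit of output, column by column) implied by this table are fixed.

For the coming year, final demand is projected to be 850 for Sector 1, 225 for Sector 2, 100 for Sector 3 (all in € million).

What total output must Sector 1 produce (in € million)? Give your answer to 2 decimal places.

x_1 = 1933.41

Technical coefficients a_ij = z_ij / X_j:
  a_11 = 480/1600 = 0.30, a_21 = 720/1600 = 0.45, a_31 = 80/1600 = 0.05
  a_12 = 76/760 = 0.10, a_22 = 0/760 = 0.00, a_32 = 228/760 = 0.30
  a_13 = 414/920 = 0.45, a_23 = 0/920 = 0.00, a_33 = 368/920 = 0.40
I − A =
  [   0.70    -0.10    -0.45]
  [  -0.45     1.00     0.00]
  [  -0.05    -0.30     0.60]
Cofactors of I−A, C_ij = (−1)^(i+j)·(minor ij) (rows/columns in the sector order above):
  C_11 = (1.00)(0.60) − (0.00)(-0.30) = 0.6000
  C_12 = −[(-0.45)(0.60) − (0.00)(-0.05)] = 0.2700
  C_13 = (-0.45)(-0.30) − (1.00)(-0.05) = 0.1850
  C_21 = −[(-0.10)(0.60) − (-0.45)(-0.30)] = 0.1950
  C_22 = (0.70)(0.60) − (-0.45)(-0.05) = 0.3975
  C_23 = −[(0.70)(-0.30) − (-0.10)(-0.05)] = 0.2150
  C_31 = (-0.10)(0.00) − (-0.45)(1.00) = 0.4500
  C_32 = −[(0.70)(0.00) − (-0.45)(-0.45)] = 0.2025
  C_33 = (0.70)(1.00) − (-0.10)(-0.45) = 0.6550
det(I−A) = Σ_j (I−A)_1j·C_1j = (0.70)(0.6000) + (-0.10)(0.2700) + (-0.45)(0.1850) = 0.30975
adj(I−A) = Cᵀ =
  [ 0.6000   0.1950   0.4500]
  [ 0.2700   0.3975   0.2025]
  [ 0.1850   0.2150   0.6550]
(I − A)⁻¹ = adj(I−A) / det(I−A) ≈
  [   1.9370     0.6295     1.4528]
  [   0.8717     1.2833     0.6538]
  [   0.5973     0.6941     2.1146]
x = (I − A)⁻¹ d = adj(I−A)·d / det(I−A), with det(I−A) = 0.30975:
  x_1 = (0.6000·850 + 0.1950·225 + 0.4500·100) / 0.30975 = 598.875 / 0.30975 ≈ 1933.41
  x_2 = (0.2700·850 + 0.3975·225 + 0.2025·100) / 0.30975 = 339.1875 / 0.30975 ≈ 1095.04
  x_3 = (0.1850·850 + 0.2150·225 + 0.6550·100) / 0.30975 = 271.125 / 0.30975 ≈ 875.30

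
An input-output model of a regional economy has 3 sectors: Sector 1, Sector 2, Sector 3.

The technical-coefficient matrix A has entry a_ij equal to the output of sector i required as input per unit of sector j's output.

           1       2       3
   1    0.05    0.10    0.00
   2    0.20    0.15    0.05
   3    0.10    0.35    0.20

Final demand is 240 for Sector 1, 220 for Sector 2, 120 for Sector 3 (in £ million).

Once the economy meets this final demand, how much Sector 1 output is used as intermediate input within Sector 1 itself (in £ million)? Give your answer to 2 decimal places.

z_11 = 14.46

I − A =
  [   0.95    -0.10     0.00]
  [  -0.20     0.85    -0.05]
  [  -0.10    -0.35     0.80]
Cofactors of I−A, C_ij = (−1)^(i+j)·(minor ij) (rows/columns in the sector order above):
  C_11 = (0.85)(0.80) − (-0.05)(-0.35) = 0.6625
  C_12 = −[(-0.20)(0.80) − (-0.05)(-0.10)] = 0.1650
  C_13 = (-0.20)(-0.35) − (0.85)(-0.10) = 0.1550
  C_21 = −[(-0.10)(0.80) − (0.00)(-0.35)] = 0.0800
  C_22 = (0.95)(0.80) − (0.00)(-0.10) = 0.7600
  C_23 = −[(0.95)(-0.35) − (-0.10)(-0.10)] = 0.3425
  C_31 = (-0.10)(-0.05) − (0.00)(0.85) = 0.0050
  C_32 = −[(0.95)(-0.05) − (0.00)(-0.20)] = 0.0475
  C_33 = (0.95)(0.85) − (-0.10)(-0.20) = 0.7875
det(I−A) = Σ_j (I−A)_1j·C_1j = (0.95)(0.6625) + (-0.10)(0.1650) + (0.00)(0.1550) = 0.612875
adj(I−A) = Cᵀ =
  [ 0.6625   0.0800   0.0050]
  [ 0.1650   0.7600   0.0475]
  [ 0.1550   0.3425   0.7875]
(I − A)⁻¹ = adj(I−A) / det(I−A) ≈
  [   1.0810     0.1305     0.0082]
  [   0.2692     1.2401     0.0775]
  [   0.2529     0.5588     1.2849]
First solve x = (I − A)⁻¹ d = adj(I−A)·d / det(I−A); in particular x_1 = (0.6625·240 + 0.0800·220 + 0.0050·120) / 0.612875 = 177.20 / 0.612875 ≈ 289.1291.
Intermediate flow from 1 to 1: z_11 = a_11 · x_1 = 0.05 × 177.20 / 0.612875 = 8.86 / 0.612875 ≈ 14.46.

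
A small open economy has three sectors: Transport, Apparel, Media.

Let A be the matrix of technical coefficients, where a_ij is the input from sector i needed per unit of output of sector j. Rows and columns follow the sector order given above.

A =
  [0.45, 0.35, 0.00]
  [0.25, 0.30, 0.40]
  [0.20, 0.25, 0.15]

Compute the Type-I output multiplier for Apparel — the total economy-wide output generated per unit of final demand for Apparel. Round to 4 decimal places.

m_2 = 5.7248

I − A =
  [   0.55    -0.35     0.00]
  [  -0.25     0.70    -0.40]
  [  -0.20    -0.25     0.85]
Cofactors of I−A, C_ij = (−1)^(i+j)·(minor ij) (rows/columns in the sector order above):
  C_11 = (0.70)(0.85) − (-0.40)(-0.25) = 0.4950
  C_12 = −[(-0.25)(0.85) − (-0.40)(-0.20)] = 0.2925
  C_13 = (-0.25)(-0.25) − (0.70)(-0.20) = 0.2025
  C_21 = −[(-0.35)(0.85) − (0.00)(-0.25)] = 0.2975
  C_22 = (0.55)(0.85) − (0.00)(-0.20) = 0.4675
  C_23 = −[(0.55)(-0.25) − (-0.35)(-0.20)] = 0.2075
  C_31 = (-0.35)(-0.40) − (0.00)(0.70) = 0.1400
  C_32 = −[(0.55)(-0.40) − (0.00)(-0.25)] = 0.2200
  C_33 = (0.55)(0.70) − (-0.35)(-0.25) = 0.2975
det(I−A) = Σ_j (I−A)_1j·C_1j = (0.55)(0.4950) + (-0.35)(0.2925) + (0.00)(0.2025) = 0.169875
adj(I−A) = Cᵀ =
  [ 0.4950   0.2975   0.1400]
  [ 0.2925   0.4675   0.2200]
  [ 0.2025   0.2075   0.2975]
(I − A)⁻¹ = adj(I−A) / det(I−A) ≈
  [   2.91391     1.75129     0.82414]
  [   1.72185     2.75202     1.29507]
  [   1.19205     1.22149     1.75129]
The output multiplier for sector j is the column-j sum of the Leontief inverse (I − A)⁻¹ = adj(I−A) / det(I−A).
Column 2 of adj(I−A): (0.2975, 0.4675, 0.2075); det(I−A) = 0.169875.
m_2 = (0.2975 + 0.4675 + 0.2075) / 0.169875 = 0.9725 / 0.169875 ≈ 5.7248.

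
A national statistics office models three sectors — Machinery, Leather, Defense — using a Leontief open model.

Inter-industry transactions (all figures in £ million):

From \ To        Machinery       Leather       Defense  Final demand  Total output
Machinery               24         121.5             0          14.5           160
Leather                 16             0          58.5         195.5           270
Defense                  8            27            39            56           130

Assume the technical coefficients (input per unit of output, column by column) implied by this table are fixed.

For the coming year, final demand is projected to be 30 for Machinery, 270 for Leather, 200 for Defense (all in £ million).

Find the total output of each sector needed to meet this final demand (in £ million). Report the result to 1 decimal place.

x_M = 281.9, x_L = 465.8, x_D = 372.4

Technical coefficients a_ij = z_ij / X_j:
  a_MM = 24/160 = 0.15, a_LM = 16/160 = 0.10, a_DM = 8/160 = 0.05
  a_ML = 121.5/270 = 0.45, a_LL = 0/270 = 0.00, a_DL = 27/270 = 0.10
  a_MD = 0/130 = 0.00, a_LD = 58.5/130 = 0.45, a_DD = 39/130 = 0.30
I − A =
  [   0.85    -0.45     0.00]
  [  -0.10     1.00    -0.45]
  [  -0.05    -0.10     0.70]
Cofactors of I−A, C_ij = (−1)^(i+j)·(minor ij) (rows/columns in the sector order above):
  C_11 = (1.00)(0.70) − (-0.45)(-0.10) = 0.6550
  C_12 = −[(-0.10)(0.70) − (-0.45)(-0.05)] = 0.0925
  C_13 = (-0.10)(-0.10) − (1.00)(-0.05) = 0.0600
  C_21 = −[(-0.45)(0.70) − (0.00)(-0.10)] = 0.3150
  C_22 = (0.85)(0.70) − (0.00)(-0.05) = 0.5950
  C_23 = −[(0.85)(-0.10) − (-0.45)(-0.05)] = 0.1075
  C_31 = (-0.45)(-0.45) − (0.00)(1.00) = 0.2025
  C_32 = −[(0.85)(-0.45) − (0.00)(-0.10)] = 0.3825
  C_33 = (0.85)(1.00) − (-0.45)(-0.10) = 0.8050
det(I−A) = Σ_j (I−A)_1j·C_1j = (0.85)(0.6550) + (-0.45)(0.0925) + (0.00)(0.0600) = 0.515125
adj(I−A) = Cᵀ =
  [ 0.6550   0.3150   0.2025]
  [ 0.0925   0.5950   0.3825]
  [ 0.0600   0.1075   0.8050]
(I − A)⁻¹ = adj(I−A) / det(I−A) ≈
  [   1.2715     0.6115     0.3931]
  [   0.1796     1.1551     0.7425]
  [   0.1165     0.2087     1.5627]
x = (I − A)⁻¹ d = adj(I−A)·d / det(I−A), with det(I−A) = 0.515125:
  x_M = (0.6550·30 + 0.3150·270 + 0.2025·200) / 0.515125 = 145.20 / 0.515125 ≈ 281.9
  x_L = (0.0925·30 + 0.5950·270 + 0.3825·200) / 0.515125 = 239.925 / 0.515125 ≈ 465.8
  x_D = (0.0600·30 + 0.1075·270 + 0.8050·200) / 0.515125 = 191.825 / 0.515125 ≈ 372.4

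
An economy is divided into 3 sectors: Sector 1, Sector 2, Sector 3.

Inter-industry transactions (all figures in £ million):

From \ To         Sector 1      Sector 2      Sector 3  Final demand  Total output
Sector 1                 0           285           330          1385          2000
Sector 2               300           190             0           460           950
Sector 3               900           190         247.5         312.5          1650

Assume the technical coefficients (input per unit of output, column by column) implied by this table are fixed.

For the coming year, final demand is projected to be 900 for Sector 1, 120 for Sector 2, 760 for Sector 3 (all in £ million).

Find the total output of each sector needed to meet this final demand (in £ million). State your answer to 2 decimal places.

x_1 = 1364.08, x_2 = 405.76, x_3 = 1711.75

Technical coefficients a_ij = z_ij / X_j:
  a_11 = 0/2000 = 0.00, a_21 = 300/2000 = 0.15, a_31 = 900/2000 = 0.45
  a_12 = 285/950 = 0.30, a_22 = 190/950 = 0.20, a_32 = 190/950 = 0.20
  a_13 = 330/1650 = 0.20, a_23 = 0/1650 = 0.00, a_33 = 247.5/1650 = 0.15
I − A =
  [   1.00    -0.30    -0.20]
  [  -0.15     0.80     0.00]
  [  -0.45    -0.20     0.85]
Cofactors of I−A, C_ij = (−1)^(i+j)·(minor ij) (rows/columns in the sector order above):
  C_11 = (0.80)(0.85) − (0.00)(-0.20) = 0.6800
  C_12 = −[(-0.15)(0.85) − (0.00)(-0.45)] = 0.1275
  C_13 = (-0.15)(-0.20) − (0.80)(-0.45) = 0.3900
  C_21 = −[(-0.30)(0.85) − (-0.20)(-0.20)] = 0.2950
  C_22 = (1.00)(0.85) − (-0.20)(-0.45) = 0.7600
  C_23 = −[(1.00)(-0.20) − (-0.30)(-0.45)] = 0.3350
  C_31 = (-0.30)(0.00) − (-0.20)(0.80) = 0.1600
  C_32 = −[(1.00)(0.00) − (-0.20)(-0.15)] = 0.0300
  C_33 = (1.00)(0.80) − (-0.30)(-0.15) = 0.7550
det(I−A) = Σ_j (I−A)_1j·C_1j = (1.00)(0.6800) + (-0.30)(0.1275) + (-0.20)(0.3900) = 0.56375
adj(I−A) = Cᵀ =
  [ 0.6800   0.2950   0.1600]
  [ 0.1275   0.7600   0.0300]
  [ 0.3900   0.3350   0.7550]
(I − A)⁻¹ = adj(I−A) / det(I−A) ≈
  [   1.2062     0.5233     0.2838]
  [   0.2262     1.3481     0.0532]
  [   0.6918     0.5942     1.3392]
x = (I − A)⁻¹ d = adj(I−A)·d / det(I−A), with det(I−A) = 0.56375:
  x_1 = (0.6800·900 + 0.2950·120 + 0.1600·760) / 0.56375 = 769.00 / 0.56375 ≈ 1364.08
  x_2 = (0.1275·900 + 0.7600·120 + 0.0300·760) / 0.56375 = 228.75 / 0.56375 ≈ 405.76
  x_3 = (0.3900·900 + 0.3350·120 + 0.7550·760) / 0.56375 = 965.00 / 0.56375 ≈ 1711.75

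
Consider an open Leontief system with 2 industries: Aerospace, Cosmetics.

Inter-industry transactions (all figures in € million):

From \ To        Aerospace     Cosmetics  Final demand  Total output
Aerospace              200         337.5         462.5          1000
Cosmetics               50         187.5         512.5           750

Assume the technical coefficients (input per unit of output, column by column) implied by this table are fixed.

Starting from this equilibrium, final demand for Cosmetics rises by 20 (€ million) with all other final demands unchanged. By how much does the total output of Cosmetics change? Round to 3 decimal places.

Technical coefficients a_ij = z_ij / X_j:
  a_11 = 200/1000 = 0.20, a_21 = 50/1000 = 0.05
  a_12 = 337.5/750 = 0.45, a_22 = 187.5/750 = 0.25
I − A =
  [   0.80    -0.45]
  [  -0.05     0.75]
det(I−A) = (0.80)(0.75) − (-0.45)(-0.05) = 0.5775
adj(I−A) = [[0.75, 0.45], [0.05, 0.80]]
(I − A)⁻¹ = adj(I−A) / det(I−A) ≈
  [   1.2987     0.7792]
  [   0.0866     1.3853]
Δx = (I − A)⁻¹ Δd with Δd having +20 in the Cosmetics component and 0 elsewhere.
So Δx_2 = L_22 · (+20), where L_22 = adj(I−A)_22 / det(I−A) = 0.80 / 0.5775.
Δx_2 = 0.80 × (+20) / 0.5775 = 16.00 / 0.5775 ≈ 27.706.

Δx_2 = 27.706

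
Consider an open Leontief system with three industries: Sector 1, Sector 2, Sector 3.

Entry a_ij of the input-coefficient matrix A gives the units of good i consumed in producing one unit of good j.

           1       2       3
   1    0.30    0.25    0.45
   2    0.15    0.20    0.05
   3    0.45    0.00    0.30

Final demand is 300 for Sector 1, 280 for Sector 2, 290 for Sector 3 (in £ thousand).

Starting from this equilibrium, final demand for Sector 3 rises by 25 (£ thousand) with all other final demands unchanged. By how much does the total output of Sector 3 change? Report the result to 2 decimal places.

Δx_3 = 65.93

I − A =
  [   0.70    -0.25    -0.45]
  [  -0.15     0.80    -0.05]
  [  -0.45     0.00     0.70]
Cofactors of I−A, C_ij = (−1)^(i+j)·(minor ij) (rows/columns in the sector order above):
  C_11 = (0.80)(0.70) − (-0.05)(0.00) = 0.5600
  C_12 = −[(-0.15)(0.70) − (-0.05)(-0.45)] = 0.1275
  C_13 = (-0.15)(0.00) − (0.80)(-0.45) = 0.3600
  C_21 = −[(-0.25)(0.70) − (-0.45)(0.00)] = 0.1750
  C_22 = (0.70)(0.70) − (-0.45)(-0.45) = 0.2875
  C_23 = −[(0.70)(0.00) − (-0.25)(-0.45)] = 0.1125
  C_31 = (-0.25)(-0.05) − (-0.45)(0.80) = 0.3725
  C_32 = −[(0.70)(-0.05) − (-0.45)(-0.15)] = 0.1025
  C_33 = (0.70)(0.80) − (-0.25)(-0.15) = 0.5225
det(I−A) = Σ_j (I−A)_1j·C_1j = (0.70)(0.5600) + (-0.25)(0.1275) + (-0.45)(0.3600) = 0.198125
adj(I−A) = Cᵀ =
  [ 0.5600   0.1750   0.3725]
  [ 0.1275   0.2875   0.1025]
  [ 0.3600   0.1125   0.5225]
(I − A)⁻¹ = adj(I−A) / det(I−A) ≈
  [   2.8265     0.8833     1.8801]
  [   0.6435     1.4511     0.5174]
  [   1.8170     0.5678     2.6372]
Δx = (I − A)⁻¹ Δd with Δd having +25 in the Sector 3 component and 0 elsewhere.
So Δx_3 = L_33 · (+25), where L_33 = adj(I−A)_33 / det(I−A) = 0.5225 / 0.198125.
Δx_3 = 0.5225 × (+25) / 0.198125 = 13.0625 / 0.198125 ≈ 65.93.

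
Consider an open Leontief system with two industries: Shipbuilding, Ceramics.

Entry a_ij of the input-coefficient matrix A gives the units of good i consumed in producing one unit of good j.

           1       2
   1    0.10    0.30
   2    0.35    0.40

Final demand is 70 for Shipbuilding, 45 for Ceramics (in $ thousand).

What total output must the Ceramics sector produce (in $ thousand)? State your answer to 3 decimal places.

I − A =
  [   0.90    -0.30]
  [  -0.35     0.60]
det(I−A) = (0.90)(0.60) − (-0.30)(-0.35) = 0.4350
adj(I−A) = [[0.60, 0.30], [0.35, 0.90]]
(I − A)⁻¹ = adj(I−A) / det(I−A) ≈
  [   1.3793     0.6897]
  [   0.8046     2.0690]
x = (I − A)⁻¹ d = adj(I−A)·d / det(I−A), with det(I−A) = 0.4350:
  x_1 = (0.60·70 + 0.30·45) / 0.4350 = 55.50 / 0.4350 ≈ 127.586
  x_2 = (0.35·70 + 0.90·45) / 0.4350 = 65.00 / 0.4350 ≈ 149.425

x_2 = 149.425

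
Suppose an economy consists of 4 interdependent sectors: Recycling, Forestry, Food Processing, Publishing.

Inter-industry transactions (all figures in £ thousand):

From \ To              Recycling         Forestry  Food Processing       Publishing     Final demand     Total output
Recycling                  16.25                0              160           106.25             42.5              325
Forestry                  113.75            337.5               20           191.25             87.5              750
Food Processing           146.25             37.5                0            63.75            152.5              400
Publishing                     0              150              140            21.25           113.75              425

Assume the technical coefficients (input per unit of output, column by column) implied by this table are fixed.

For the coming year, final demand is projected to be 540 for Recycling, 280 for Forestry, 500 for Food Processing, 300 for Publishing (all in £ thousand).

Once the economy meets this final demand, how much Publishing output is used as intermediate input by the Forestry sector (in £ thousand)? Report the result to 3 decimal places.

z_42 = 594.605

Technical coefficients a_ij = z_ij / X_j:
  a_11 = 16.25/325 = 0.05, a_21 = 113.75/325 = 0.35, a_31 = 146.25/325 = 0.45, a_41 = 0/325 = 0.00
  a_12 = 0/750 = 0.00, a_22 = 337.5/750 = 0.45, a_32 = 37.5/750 = 0.05, a_42 = 150/750 = 0.20
  a_13 = 160/400 = 0.40, a_23 = 20/400 = 0.05, a_33 = 0/400 = 0.00, a_43 = 140/400 = 0.35
  a_14 = 106.25/425 = 0.25, a_24 = 191.25/425 = 0.45, a_34 = 63.75/425 = 0.15, a_44 = 21.25/425 = 0.05
I − A =
  [   0.95     0.00    -0.40    -0.25]
  [  -0.35     0.55    -0.05    -0.45]
  [  -0.45    -0.05     1.00    -0.15]
  [   0.00    -0.20    -0.35     0.95]
Compute the cofactors C_ij = (−1)^(i+j)·(3×3 minor ij) of I−A; the adjugate is their transpose:
adj(I−A) = Cᵀ =
  [ 0.391875   0.085375   0.223625   0.178875]
  [ 0.406375   0.642250   0.358375   0.467750]
  [ 0.221750   0.096125   0.393375   0.166000]
  [ 0.167250   0.170625   0.220375   0.414125]
det(I−A) = Σ_j (I−A)_1j·C_1j = (0.95)(0.391875) + (0.00)(0.406375) + (-0.40)(0.221750) + (-0.25)(0.167250) = 0.24176875
(I − A)⁻¹ = adj(I−A) / det(I−A) ≈
  [   1.6209     0.3531     0.9250     0.7399]
  [   1.6808     2.6565     1.4823     1.9347]
  [   0.9172     0.3976     1.6271     0.6866]
  [   0.6918     0.7057     0.9115     1.7129]
First solve x = (I − A)⁻¹ d = adj(I−A)·d / det(I−A); in particular x_2 = (0.406375·540 + 0.642250·280 + 0.358375·500 + 0.467750·300) / 0.24176875 = 718.785 / 0.24176875 ≈ 2973.02691.
Intermediate flow from 4 to 2: z_42 = a_42 · x_2 = 0.20 × 718.785 / 0.24176875 = 143.757 / 0.24176875 ≈ 594.605.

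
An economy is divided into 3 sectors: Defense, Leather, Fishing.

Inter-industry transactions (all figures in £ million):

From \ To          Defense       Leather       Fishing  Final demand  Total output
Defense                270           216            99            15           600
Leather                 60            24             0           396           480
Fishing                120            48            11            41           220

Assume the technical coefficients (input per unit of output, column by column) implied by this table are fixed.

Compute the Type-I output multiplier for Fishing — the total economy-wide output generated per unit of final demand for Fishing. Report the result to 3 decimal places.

m_3 = 2.613

Technical coefficients a_ij = z_ij / X_j:
  a_11 = 270/600 = 0.45, a_21 = 60/600 = 0.10, a_31 = 120/600 = 0.20
  a_12 = 216/480 = 0.45, a_22 = 24/480 = 0.05, a_32 = 48/480 = 0.10
  a_13 = 99/220 = 0.45, a_23 = 0/220 = 0.00, a_33 = 11/220 = 0.05
I − A =
  [   0.55    -0.45    -0.45]
  [  -0.10     0.95     0.00]
  [  -0.20    -0.10     0.95]
Cofactors of I−A, C_ij = (−1)^(i+j)·(minor ij) (rows/columns in the sector order above):
  C_11 = (0.95)(0.95) − (0.00)(-0.10) = 0.9025
  C_12 = −[(-0.10)(0.95) − (0.00)(-0.20)] = 0.0950
  C_13 = (-0.10)(-0.10) − (0.95)(-0.20) = 0.2000
  C_21 = −[(-0.45)(0.95) − (-0.45)(-0.10)] = 0.4725
  C_22 = (0.55)(0.95) − (-0.45)(-0.20) = 0.4325
  C_23 = −[(0.55)(-0.10) − (-0.45)(-0.20)] = 0.1450
  C_31 = (-0.45)(0.00) − (-0.45)(0.95) = 0.4275
  C_32 = −[(0.55)(0.00) − (-0.45)(-0.10)] = 0.0450
  C_33 = (0.55)(0.95) − (-0.45)(-0.10) = 0.4775
det(I−A) = Σ_j (I−A)_1j·C_1j = (0.55)(0.9025) + (-0.45)(0.0950) + (-0.45)(0.2000) = 0.363625
adj(I−A) = Cᵀ =
  [ 0.9025   0.4725   0.4275]
  [ 0.0950   0.4325   0.0450]
  [ 0.2000   0.1450   0.4775]
(I − A)⁻¹ = adj(I−A) / det(I−A) ≈
  [   2.4820     1.2994     1.1757]
  [   0.2613     1.1894     0.1238]
  [   0.5500     0.3988     1.3132]
The output multiplier for sector j is the column-j sum of the Leontief inverse (I − A)⁻¹ = adj(I−A) / det(I−A).
Column 3 of adj(I−A): (0.4275, 0.0450, 0.4775); det(I−A) = 0.363625.
m_3 = (0.4275 + 0.0450 + 0.4775) / 0.363625 = 0.95 / 0.363625 ≈ 2.613.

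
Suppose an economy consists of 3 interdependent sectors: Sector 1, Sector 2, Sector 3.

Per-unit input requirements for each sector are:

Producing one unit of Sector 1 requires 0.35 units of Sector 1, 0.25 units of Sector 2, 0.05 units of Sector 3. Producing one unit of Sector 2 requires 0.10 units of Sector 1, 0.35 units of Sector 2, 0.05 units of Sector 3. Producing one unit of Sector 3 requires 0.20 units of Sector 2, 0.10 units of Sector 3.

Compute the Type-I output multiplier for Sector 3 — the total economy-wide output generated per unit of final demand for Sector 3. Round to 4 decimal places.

I − A =
  [   0.65    -0.10     0.00]
  [  -0.25     0.65    -0.20]
  [  -0.05    -0.05     0.90]
Cofactors of I−A, C_ij = (−1)^(i+j)·(minor ij) (rows/columns in the sector order above):
  C_11 = (0.65)(0.90) − (-0.20)(-0.05) = 0.5750
  C_12 = −[(-0.25)(0.90) − (-0.20)(-0.05)] = 0.2350
  C_13 = (-0.25)(-0.05) − (0.65)(-0.05) = 0.0450
  C_21 = −[(-0.10)(0.90) − (0.00)(-0.05)] = 0.0900
  C_22 = (0.65)(0.90) − (0.00)(-0.05) = 0.5850
  C_23 = −[(0.65)(-0.05) − (-0.10)(-0.05)] = 0.0375
  C_31 = (-0.10)(-0.20) − (0.00)(0.65) = 0.0200
  C_32 = −[(0.65)(-0.20) − (0.00)(-0.25)] = 0.1300
  C_33 = (0.65)(0.65) − (-0.10)(-0.25) = 0.3975
det(I−A) = Σ_j (I−A)_1j·C_1j = (0.65)(0.5750) + (-0.10)(0.2350) + (0.00)(0.0450) = 0.35025
adj(I−A) = Cᵀ =
  [ 0.5750   0.0900   0.0200]
  [ 0.2350   0.5850   0.1300]
  [ 0.0450   0.0375   0.3975]
(I − A)⁻¹ = adj(I−A) / det(I−A) ≈
  [   1.64168     0.25696     0.05710]
  [   0.67095     1.67024     0.37116]
  [   0.12848     0.10707     1.13490]
The output multiplier for sector j is the column-j sum of the Leontief inverse (I − A)⁻¹ = adj(I−A) / det(I−A).
Column 3 of adj(I−A): (0.0200, 0.1300, 0.3975); det(I−A) = 0.35025.
m_3 = (0.0200 + 0.1300 + 0.3975) / 0.35025 = 0.5475 / 0.35025 ≈ 1.5632.

m_3 = 1.5632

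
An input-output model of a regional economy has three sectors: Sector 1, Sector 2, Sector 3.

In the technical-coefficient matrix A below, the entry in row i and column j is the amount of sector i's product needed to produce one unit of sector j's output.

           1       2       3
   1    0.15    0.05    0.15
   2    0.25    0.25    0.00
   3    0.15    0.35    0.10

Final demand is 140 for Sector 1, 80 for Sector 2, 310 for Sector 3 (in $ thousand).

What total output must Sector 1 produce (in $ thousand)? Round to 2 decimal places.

I − A =
  [   0.85    -0.05    -0.15]
  [  -0.25     0.75     0.00]
  [  -0.15    -0.35     0.90]
Cofactors of I−A, C_ij = (−1)^(i+j)·(minor ij) (rows/columns in the sector order above):
  C_11 = (0.75)(0.90) − (0.00)(-0.35) = 0.6750
  C_12 = −[(-0.25)(0.90) − (0.00)(-0.15)] = 0.2250
  C_13 = (-0.25)(-0.35) − (0.75)(-0.15) = 0.2000
  C_21 = −[(-0.05)(0.90) − (-0.15)(-0.35)] = 0.0975
  C_22 = (0.85)(0.90) − (-0.15)(-0.15) = 0.7425
  C_23 = −[(0.85)(-0.35) − (-0.05)(-0.15)] = 0.3050
  C_31 = (-0.05)(0.00) − (-0.15)(0.75) = 0.1125
  C_32 = −[(0.85)(0.00) − (-0.15)(-0.25)] = 0.0375
  C_33 = (0.85)(0.75) − (-0.05)(-0.25) = 0.6250
det(I−A) = Σ_j (I−A)_1j·C_1j = (0.85)(0.6750) + (-0.05)(0.2250) + (-0.15)(0.2000) = 0.5325
adj(I−A) = Cᵀ =
  [ 0.6750   0.0975   0.1125]
  [ 0.2250   0.7425   0.0375]
  [ 0.2000   0.3050   0.6250]
(I − A)⁻¹ = adj(I−A) / det(I−A) ≈
  [   1.2676     0.1831     0.2113]
  [   0.4225     1.3944     0.0704]
  [   0.3756     0.5728     1.1737]
x = (I − A)⁻¹ d = adj(I−A)·d / det(I−A), with det(I−A) = 0.5325:
  x_1 = (0.6750·140 + 0.0975·80 + 0.1125·310) / 0.5325 = 137.175 / 0.5325 ≈ 257.61
  x_2 = (0.2250·140 + 0.7425·80 + 0.0375·310) / 0.5325 = 102.525 / 0.5325 ≈ 192.54
  x_3 = (0.2000·140 + 0.3050·80 + 0.6250·310) / 0.5325 = 246.15 / 0.5325 ≈ 462.25

x_1 = 257.61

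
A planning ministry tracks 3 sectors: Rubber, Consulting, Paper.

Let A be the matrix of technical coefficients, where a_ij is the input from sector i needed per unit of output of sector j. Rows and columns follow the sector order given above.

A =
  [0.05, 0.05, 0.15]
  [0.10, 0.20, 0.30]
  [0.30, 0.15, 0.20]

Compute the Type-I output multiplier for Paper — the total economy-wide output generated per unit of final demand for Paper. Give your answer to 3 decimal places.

m_P = 2.295

I − A =
  [   0.95    -0.05    -0.15]
  [  -0.10     0.80    -0.30]
  [  -0.30    -0.15     0.80]
Cofactors of I−A, C_ij = (−1)^(i+j)·(minor ij) (rows/columns in the sector order above):
  C_11 = (0.80)(0.80) − (-0.30)(-0.15) = 0.5950
  C_12 = −[(-0.10)(0.80) − (-0.30)(-0.30)] = 0.1700
  C_13 = (-0.10)(-0.15) − (0.80)(-0.30) = 0.2550
  C_21 = −[(-0.05)(0.80) − (-0.15)(-0.15)] = 0.0625
  C_22 = (0.95)(0.80) − (-0.15)(-0.30) = 0.7150
  C_23 = −[(0.95)(-0.15) − (-0.05)(-0.30)] = 0.1575
  C_31 = (-0.05)(-0.30) − (-0.15)(0.80) = 0.1350
  C_32 = −[(0.95)(-0.30) − (-0.15)(-0.10)] = 0.3000
  C_33 = (0.95)(0.80) − (-0.05)(-0.10) = 0.7550
det(I−A) = Σ_j (I−A)_1j·C_1j = (0.95)(0.5950) + (-0.05)(0.1700) + (-0.15)(0.2550) = 0.5185
adj(I−A) = Cᵀ =
  [ 0.5950   0.0625   0.1350]
  [ 0.1700   0.7150   0.3000]
  [ 0.2550   0.1575   0.7550]
(I − A)⁻¹ = adj(I−A) / det(I−A) ≈
  [   1.1475     0.1205     0.2604]
  [   0.3279     1.3790     0.5786]
  [   0.4918     0.3038     1.4561]
The output multiplier for sector j is the column-j sum of the Leontief inverse (I − A)⁻¹ = adj(I−A) / det(I−A).
Column P of adj(I−A): (0.1350, 0.3000, 0.7550); det(I−A) = 0.5185.
m_P = (0.1350 + 0.3000 + 0.7550) / 0.5185 = 1.19 / 0.5185 ≈ 2.295.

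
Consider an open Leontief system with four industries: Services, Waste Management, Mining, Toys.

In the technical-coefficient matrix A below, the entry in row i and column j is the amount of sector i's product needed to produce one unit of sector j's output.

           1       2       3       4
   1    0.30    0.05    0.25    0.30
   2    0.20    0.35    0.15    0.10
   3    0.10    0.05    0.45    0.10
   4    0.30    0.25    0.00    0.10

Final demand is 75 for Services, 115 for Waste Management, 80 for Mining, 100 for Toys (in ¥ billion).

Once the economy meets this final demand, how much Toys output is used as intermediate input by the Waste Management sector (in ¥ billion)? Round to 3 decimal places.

z_42 = 109.274

I − A =
  [   0.70    -0.05    -0.25    -0.30]
  [  -0.20     0.65    -0.15    -0.10]
  [  -0.10    -0.05     0.55    -0.10]
  [  -0.30    -0.25     0.00     0.90]
Compute the cofactors C_ij = (−1)^(i+j)·(3×3 minor ij) of I−A; the adjugate is their transpose:
adj(I−A) = Cᵀ =
  [ 0.29750   0.08350   0.15800   0.12600]
  [ 0.13350   0.26700   0.13350   0.08900]
  [ 0.09100   0.05800   0.30800   0.07100]
  [ 0.13625   0.10200   0.08975   0.22000]
det(I−A) = Σ_j (I−A)_1j·C_1j = (0.70)(0.29750) + (-0.05)(0.13350) + (-0.25)(0.09100) + (-0.30)(0.13625) = 0.13795
(I − A)⁻¹ = adj(I−A) / det(I−A) ≈
  [   2.1566     0.6053     1.1453     0.9134]
  [   0.9677     1.9355     0.9677     0.6452]
  [   0.6597     0.4204     2.2327     0.5147]
  [   0.9877     0.7394     0.6506     1.5948]
First solve x = (I − A)⁻¹ d = adj(I−A)·d / det(I−A); in particular x_2 = (0.13350·75 + 0.26700·115 + 0.13350·80 + 0.08900·100) / 0.13795 = 60.2975 / 0.13795 ≈ 437.09677.
Intermediate flow from 4 to 2: z_42 = a_42 · x_2 = 0.25 × 60.2975 / 0.13795 = 15.074375 / 0.13795 ≈ 109.274.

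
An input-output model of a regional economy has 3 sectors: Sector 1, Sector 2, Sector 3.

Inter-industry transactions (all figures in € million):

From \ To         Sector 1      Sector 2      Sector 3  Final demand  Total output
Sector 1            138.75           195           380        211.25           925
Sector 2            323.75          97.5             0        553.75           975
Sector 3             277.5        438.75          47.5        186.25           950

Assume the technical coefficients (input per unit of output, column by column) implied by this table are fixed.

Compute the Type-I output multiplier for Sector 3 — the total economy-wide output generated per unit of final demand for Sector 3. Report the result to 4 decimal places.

m_3 = 2.4425

Technical coefficients a_ij = z_ij / X_j:
  a_11 = 138.75/925 = 0.15, a_21 = 323.75/925 = 0.35, a_31 = 277.5/925 = 0.30
  a_12 = 195/975 = 0.20, a_22 = 97.5/975 = 0.10, a_32 = 438.75/975 = 0.45
  a_13 = 380/950 = 0.40, a_23 = 0/950 = 0.00, a_33 = 47.5/950 = 0.05
I − A =
  [   0.85    -0.20    -0.40]
  [  -0.35     0.90     0.00]
  [  -0.30    -0.45     0.95]
Cofactors of I−A, C_ij = (−1)^(i+j)·(minor ij) (rows/columns in the sector order above):
  C_11 = (0.90)(0.95) − (0.00)(-0.45) = 0.8550
  C_12 = −[(-0.35)(0.95) − (0.00)(-0.30)] = 0.3325
  C_13 = (-0.35)(-0.45) − (0.90)(-0.30) = 0.4275
  C_21 = −[(-0.20)(0.95) − (-0.40)(-0.45)] = 0.3700
  C_22 = (0.85)(0.95) − (-0.40)(-0.30) = 0.6875
  C_23 = −[(0.85)(-0.45) − (-0.20)(-0.30)] = 0.4425
  C_31 = (-0.20)(0.00) − (-0.40)(0.90) = 0.3600
  C_32 = −[(0.85)(0.00) − (-0.40)(-0.35)] = 0.1400
  C_33 = (0.85)(0.90) − (-0.20)(-0.35) = 0.6950
det(I−A) = Σ_j (I−A)_1j·C_1j = (0.85)(0.8550) + (-0.20)(0.3325) + (-0.40)(0.4275) = 0.48925
adj(I−A) = Cᵀ =
  [ 0.8550   0.3700   0.3600]
  [ 0.3325   0.6875   0.1400]
  [ 0.4275   0.4425   0.6950]
(I − A)⁻¹ = adj(I−A) / det(I−A) ≈
  [   1.74757     0.75626     0.73582]
  [   0.67961     1.40521     0.28615]
  [   0.87379     0.90445     1.42054]
The output multiplier for sector j is the column-j sum of the Leontief inverse (I − A)⁻¹ = adj(I−A) / det(I−A).
Column 3 of adj(I−A): (0.3600, 0.1400, 0.6950); det(I−A) = 0.48925.
m_3 = (0.3600 + 0.1400 + 0.6950) / 0.48925 = 1.195 / 0.48925 ≈ 2.4425.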